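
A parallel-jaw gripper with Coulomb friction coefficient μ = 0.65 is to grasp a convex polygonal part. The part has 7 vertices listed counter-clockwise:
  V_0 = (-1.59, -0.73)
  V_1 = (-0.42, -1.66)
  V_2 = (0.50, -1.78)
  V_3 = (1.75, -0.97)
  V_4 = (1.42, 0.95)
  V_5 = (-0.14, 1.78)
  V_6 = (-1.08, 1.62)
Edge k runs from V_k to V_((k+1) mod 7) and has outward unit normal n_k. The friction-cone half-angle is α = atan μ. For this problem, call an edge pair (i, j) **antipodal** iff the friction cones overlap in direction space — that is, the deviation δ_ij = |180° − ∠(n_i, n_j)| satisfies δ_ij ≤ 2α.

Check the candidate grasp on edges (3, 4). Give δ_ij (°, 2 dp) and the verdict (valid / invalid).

α = atan 0.65 = 33.02°;  2α = 66.05°
edge 3: e_3 = (-0.33, +1.92);  n_3 = (+0.9855, +0.1694)
edge 4: e_4 = (-1.56, +0.83);  n_4 = (+0.4697, +0.8828)
∠(n_3, n_4) = 52.23°
δ = |180° − 52.23°| = 127.77°
127.77° > 2α = 66.05°  →  invalid

δ = 127.77°, invalid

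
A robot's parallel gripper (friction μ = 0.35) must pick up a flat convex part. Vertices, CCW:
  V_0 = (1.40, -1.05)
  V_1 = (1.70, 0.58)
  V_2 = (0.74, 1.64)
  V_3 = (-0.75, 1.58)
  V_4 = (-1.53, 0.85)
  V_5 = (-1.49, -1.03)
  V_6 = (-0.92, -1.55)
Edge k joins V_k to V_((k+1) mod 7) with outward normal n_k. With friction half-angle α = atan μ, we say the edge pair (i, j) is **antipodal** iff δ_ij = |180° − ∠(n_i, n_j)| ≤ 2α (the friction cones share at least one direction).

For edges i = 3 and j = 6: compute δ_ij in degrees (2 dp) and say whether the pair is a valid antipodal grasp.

δ = 30.94°, valid

α = atan 0.35 = 19.29°;  2α = 38.58°
edge 3: e_3 = (-0.78, -0.73);  n_3 = (-0.6833, +0.7301)
edge 6: e_6 = (+2.32, +0.50);  n_6 = (+0.2107, -0.9776)
∠(n_3, n_6) = 149.06°
δ = |180° − 149.06°| = 30.94°
30.94° ≤ 2α = 38.58°  →  valid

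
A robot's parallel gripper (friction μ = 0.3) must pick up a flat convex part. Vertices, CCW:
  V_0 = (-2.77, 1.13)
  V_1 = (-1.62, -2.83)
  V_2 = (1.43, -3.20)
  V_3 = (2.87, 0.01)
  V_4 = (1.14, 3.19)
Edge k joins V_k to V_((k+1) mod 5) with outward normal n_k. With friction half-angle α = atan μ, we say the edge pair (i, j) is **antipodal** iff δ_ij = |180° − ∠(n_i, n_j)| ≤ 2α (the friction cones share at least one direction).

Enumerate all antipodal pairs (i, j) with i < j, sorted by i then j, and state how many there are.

count = 1; pairs: (0,3)

α = atan 0.3 = 16.70°;  2α = 33.40°
n_0 = (-0.9603, -0.2789)
n_1 = (-0.1204, -0.9927)
n_2 = (+0.9124, -0.4093)
n_3 = (+0.8784, +0.4779)
n_4 = (-0.4661, +0.8847)
  (0,1): δ = 113.11°  ·
  (0,2): δ = 40.35°  ·
  (0,3): δ = 12.35°  ✓
  (0,4): δ = 101.59°  ·
  (1,2): δ = 107.24°  ·
  (1,3): δ = 54.54°  ·
  (1,4): δ = 34.70°  ·
  (2,3): δ = 127.29°  ·
  (2,4): δ = 38.06°  ·
  (3,4): δ = 90.76°  ·
antipodal pairs: 1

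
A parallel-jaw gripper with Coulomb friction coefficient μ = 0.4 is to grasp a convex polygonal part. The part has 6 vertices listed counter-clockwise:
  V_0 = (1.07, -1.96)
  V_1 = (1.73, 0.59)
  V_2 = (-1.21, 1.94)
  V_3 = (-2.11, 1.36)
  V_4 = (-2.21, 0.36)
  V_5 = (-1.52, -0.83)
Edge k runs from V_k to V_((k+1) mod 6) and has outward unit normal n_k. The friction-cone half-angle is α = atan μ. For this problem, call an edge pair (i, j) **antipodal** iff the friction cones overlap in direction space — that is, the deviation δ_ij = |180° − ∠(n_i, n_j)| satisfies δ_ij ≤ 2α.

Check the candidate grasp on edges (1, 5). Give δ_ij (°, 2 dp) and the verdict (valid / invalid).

α = atan 0.4 = 21.80°;  2α = 43.60°
edge 1: e_1 = (-2.94, +1.35);  n_1 = (+0.4173, +0.9088)
edge 5: e_5 = (+2.59, -1.13);  n_5 = (-0.3999, -0.9166)
∠(n_1, n_5) = 178.91°
δ = |180° − 178.91°| = 1.09°
1.09° ≤ 2α = 43.60°  →  valid

δ = 1.09°, valid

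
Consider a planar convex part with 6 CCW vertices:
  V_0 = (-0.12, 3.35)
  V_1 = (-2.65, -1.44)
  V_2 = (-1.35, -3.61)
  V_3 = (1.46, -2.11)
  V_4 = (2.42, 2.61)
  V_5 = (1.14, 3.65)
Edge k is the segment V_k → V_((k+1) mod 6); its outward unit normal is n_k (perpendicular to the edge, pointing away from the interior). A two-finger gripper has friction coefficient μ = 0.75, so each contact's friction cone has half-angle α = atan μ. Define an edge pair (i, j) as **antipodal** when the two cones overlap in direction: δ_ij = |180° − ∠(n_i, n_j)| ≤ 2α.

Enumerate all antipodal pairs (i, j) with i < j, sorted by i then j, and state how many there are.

α = atan 0.75 = 36.87°;  2α = 73.74°
n_0 = (-0.8842, +0.4670)
n_1 = (-0.8578, -0.5139)
n_2 = (+0.4709, -0.8822)
n_3 = (+0.9799, -0.1993)
n_4 = (+0.6306, +0.7761)
n_5 = (-0.2316, +0.9728)
  (0,1): δ = 121.23°  ·
  (0,2): δ = 34.06°  ✓
  (0,3): δ = 16.35°  ✓
  (0,4): δ = 78.75°  ·
  (0,5): δ = 131.23°  ·
  (1,2): δ = 92.83°  ·
  (1,3): δ = 42.42°  ✓
  (1,4): δ = 19.98°  ✓
  (1,5): δ = 72.47°  ✓
  (2,3): δ = 129.59°  ·
  (2,4): δ = 67.19°  ✓
  (2,5): δ = 14.70°  ✓
  (3,4): δ = 117.60°  ·
  (3,5): δ = 65.11°  ✓
  (4,5): δ = 127.51°  ·
antipodal pairs: 8

count = 8; pairs: (0,2), (0,3), (1,3), (1,4), (1,5), (2,4), (2,5), (3,5)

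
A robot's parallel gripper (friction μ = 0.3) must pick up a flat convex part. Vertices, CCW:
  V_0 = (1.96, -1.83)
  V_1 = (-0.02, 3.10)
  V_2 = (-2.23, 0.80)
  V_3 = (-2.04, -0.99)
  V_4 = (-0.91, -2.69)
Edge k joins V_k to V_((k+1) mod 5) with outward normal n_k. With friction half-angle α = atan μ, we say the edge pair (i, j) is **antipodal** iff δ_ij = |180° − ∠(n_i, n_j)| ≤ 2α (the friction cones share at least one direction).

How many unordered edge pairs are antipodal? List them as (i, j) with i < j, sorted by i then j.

count = 3; pairs: (0,2), (0,3), (1,4)

α = atan 0.3 = 16.70°;  2α = 33.40°
n_0 = (+0.9280, +0.3727)
n_1 = (-0.7211, +0.6929)
n_2 = (-0.9944, -0.1056)
n_3 = (-0.8328, -0.5536)
n_4 = (+0.2870, -0.9579)
  (0,1): δ = 65.74°  ·
  (0,2): δ = 15.82°  ✓
  (0,3): δ = 11.73°  ✓
  (0,4): δ = 84.80°  ·
  (1,2): δ = 130.08°  ·
  (1,3): δ = 102.53°  ·
  (1,4): δ = 29.46°  ✓
  (2,3): δ = 152.45°  ·
  (2,4): δ = 79.38°  ·
  (3,4): δ = 106.93°  ·
antipodal pairs: 3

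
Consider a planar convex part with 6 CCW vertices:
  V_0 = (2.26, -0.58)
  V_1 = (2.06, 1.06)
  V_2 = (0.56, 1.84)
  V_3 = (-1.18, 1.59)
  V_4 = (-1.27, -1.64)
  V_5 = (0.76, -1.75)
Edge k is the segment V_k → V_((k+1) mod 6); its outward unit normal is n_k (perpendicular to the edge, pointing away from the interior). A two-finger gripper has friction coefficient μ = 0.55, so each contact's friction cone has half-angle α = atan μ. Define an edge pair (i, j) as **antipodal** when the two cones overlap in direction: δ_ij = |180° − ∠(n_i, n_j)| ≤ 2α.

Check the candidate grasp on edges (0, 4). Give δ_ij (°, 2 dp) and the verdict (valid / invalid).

δ = 79.95°, invalid

α = atan 0.55 = 28.81°;  2α = 57.62°
edge 0: e_0 = (-0.20, +1.64);  n_0 = (+0.9926, +0.1211)
edge 4: e_4 = (+2.03, -0.11);  n_4 = (-0.0541, -0.9985)
∠(n_0, n_4) = 100.05°
δ = |180° − 100.05°| = 79.95°
79.95° > 2α = 57.62°  →  invalid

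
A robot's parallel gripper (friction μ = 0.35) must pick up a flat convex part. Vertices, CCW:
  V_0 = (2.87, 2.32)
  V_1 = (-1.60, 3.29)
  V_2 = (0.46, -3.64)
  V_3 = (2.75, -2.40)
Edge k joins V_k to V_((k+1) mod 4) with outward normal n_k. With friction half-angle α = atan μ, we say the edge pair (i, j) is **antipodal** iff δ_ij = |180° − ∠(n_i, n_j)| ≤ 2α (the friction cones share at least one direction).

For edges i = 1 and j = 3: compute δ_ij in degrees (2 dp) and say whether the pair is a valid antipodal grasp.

α = atan 0.35 = 19.29°;  2α = 38.58°
edge 1: e_1 = (+2.06, -6.93);  n_1 = (-0.9585, -0.2849)
edge 3: e_3 = (+0.12, +4.72);  n_3 = (+0.9997, -0.0254)
∠(n_1, n_3) = 161.99°
δ = |180° − 161.99°| = 18.01°
18.01° ≤ 2α = 38.58°  →  valid

δ = 18.01°, valid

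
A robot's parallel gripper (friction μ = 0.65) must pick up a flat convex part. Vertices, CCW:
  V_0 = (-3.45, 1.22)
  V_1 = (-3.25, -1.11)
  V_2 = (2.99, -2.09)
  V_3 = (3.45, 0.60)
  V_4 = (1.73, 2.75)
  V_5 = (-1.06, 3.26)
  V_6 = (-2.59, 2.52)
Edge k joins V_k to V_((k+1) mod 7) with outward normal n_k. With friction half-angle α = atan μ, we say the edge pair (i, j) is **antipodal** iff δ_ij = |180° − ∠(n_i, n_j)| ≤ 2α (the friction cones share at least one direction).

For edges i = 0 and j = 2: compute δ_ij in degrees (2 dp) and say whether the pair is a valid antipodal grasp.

α = atan 0.65 = 33.02°;  2α = 66.05°
edge 0: e_0 = (+0.20, -2.33);  n_0 = (-0.9963, -0.0855)
edge 2: e_2 = (+0.46, +2.69);  n_2 = (+0.9857, -0.1686)
∠(n_0, n_2) = 165.39°
δ = |180° − 165.39°| = 14.61°
14.61° ≤ 2α = 66.05°  →  valid

δ = 14.61°, valid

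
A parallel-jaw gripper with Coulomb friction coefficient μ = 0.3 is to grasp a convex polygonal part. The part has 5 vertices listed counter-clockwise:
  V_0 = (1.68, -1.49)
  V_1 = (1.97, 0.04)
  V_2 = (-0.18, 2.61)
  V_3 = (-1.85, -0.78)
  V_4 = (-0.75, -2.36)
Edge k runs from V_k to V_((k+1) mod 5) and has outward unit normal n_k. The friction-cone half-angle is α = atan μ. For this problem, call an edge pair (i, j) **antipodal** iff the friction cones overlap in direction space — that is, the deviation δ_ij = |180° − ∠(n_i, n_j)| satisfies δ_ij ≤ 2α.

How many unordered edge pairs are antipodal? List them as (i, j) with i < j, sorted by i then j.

α = atan 0.3 = 16.70°;  2α = 33.40°
n_0 = (+0.9825, -0.1862)
n_1 = (+0.7670, +0.6417)
n_2 = (-0.8971, +0.4419)
n_3 = (-0.8207, -0.5714)
n_4 = (+0.3371, -0.9415)
  (0,1): δ = 129.35°  ·
  (0,2): δ = 15.49°  ✓
  (0,3): δ = 45.58°  ·
  (0,4): δ = 120.43°  ·
  (1,2): δ = 66.14°  ·
  (1,3): δ = 5.07°  ✓
  (1,4): δ = 69.78°  ·
  (2,3): δ = 118.93°  ·
  (2,4): δ = 44.08°  ·
  (3,4): δ = 105.15°  ·
antipodal pairs: 2

count = 2; pairs: (0,2), (1,3)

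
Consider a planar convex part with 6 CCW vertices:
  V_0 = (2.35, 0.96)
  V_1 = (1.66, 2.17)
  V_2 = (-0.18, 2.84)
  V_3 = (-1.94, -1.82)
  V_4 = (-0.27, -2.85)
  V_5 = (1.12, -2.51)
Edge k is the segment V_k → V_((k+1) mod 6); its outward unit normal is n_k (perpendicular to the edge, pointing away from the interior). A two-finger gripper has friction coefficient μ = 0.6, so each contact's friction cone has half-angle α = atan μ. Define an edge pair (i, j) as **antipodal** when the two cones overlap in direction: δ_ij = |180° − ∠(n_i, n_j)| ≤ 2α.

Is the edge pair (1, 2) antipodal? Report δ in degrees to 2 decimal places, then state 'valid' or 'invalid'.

α = atan 0.6 = 30.96°;  2α = 61.93°
edge 1: e_1 = (-1.84, +0.67);  n_1 = (+0.3422, +0.9396)
edge 2: e_2 = (-1.76, -4.66);  n_2 = (-0.9355, +0.3533)
∠(n_1, n_2) = 89.32°
δ = |180° − 89.32°| = 90.68°
90.68° > 2α = 61.93°  →  invalid

δ = 90.68°, invalid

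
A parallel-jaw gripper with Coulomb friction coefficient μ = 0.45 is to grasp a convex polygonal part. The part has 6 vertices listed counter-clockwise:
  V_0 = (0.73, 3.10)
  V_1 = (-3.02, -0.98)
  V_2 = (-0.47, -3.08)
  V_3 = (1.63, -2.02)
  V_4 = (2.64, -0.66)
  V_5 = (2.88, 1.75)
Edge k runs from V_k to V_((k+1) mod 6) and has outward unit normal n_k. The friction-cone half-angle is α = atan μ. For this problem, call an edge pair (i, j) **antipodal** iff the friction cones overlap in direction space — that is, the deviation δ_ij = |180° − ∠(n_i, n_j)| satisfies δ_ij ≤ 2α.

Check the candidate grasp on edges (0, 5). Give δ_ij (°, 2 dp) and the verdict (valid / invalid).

δ = 100.46°, invalid

α = atan 0.45 = 24.23°;  2α = 48.46°
edge 0: e_0 = (-3.75, -4.08);  n_0 = (-0.7363, +0.6767)
edge 5: e_5 = (-2.15, +1.35);  n_5 = (+0.5318, +0.8469)
∠(n_0, n_5) = 79.54°
δ = |180° − 79.54°| = 100.46°
100.46° > 2α = 48.46°  →  invalid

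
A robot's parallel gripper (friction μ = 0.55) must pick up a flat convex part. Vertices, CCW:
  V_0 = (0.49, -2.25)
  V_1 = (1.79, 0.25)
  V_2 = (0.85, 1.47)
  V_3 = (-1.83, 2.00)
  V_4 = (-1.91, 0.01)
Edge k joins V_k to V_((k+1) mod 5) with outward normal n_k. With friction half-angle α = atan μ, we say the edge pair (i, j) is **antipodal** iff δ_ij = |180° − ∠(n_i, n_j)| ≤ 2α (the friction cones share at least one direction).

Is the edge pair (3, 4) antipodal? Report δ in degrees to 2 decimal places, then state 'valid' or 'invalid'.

α = atan 0.55 = 28.81°;  2α = 57.62°
edge 3: e_3 = (-0.08, -1.99);  n_3 = (-0.9992, +0.0402)
edge 4: e_4 = (+2.40, -2.26);  n_4 = (-0.6856, -0.7280)
∠(n_3, n_4) = 49.02°
δ = |180° − 49.02°| = 130.98°
130.98° > 2α = 57.62°  →  invalid

δ = 130.98°, invalid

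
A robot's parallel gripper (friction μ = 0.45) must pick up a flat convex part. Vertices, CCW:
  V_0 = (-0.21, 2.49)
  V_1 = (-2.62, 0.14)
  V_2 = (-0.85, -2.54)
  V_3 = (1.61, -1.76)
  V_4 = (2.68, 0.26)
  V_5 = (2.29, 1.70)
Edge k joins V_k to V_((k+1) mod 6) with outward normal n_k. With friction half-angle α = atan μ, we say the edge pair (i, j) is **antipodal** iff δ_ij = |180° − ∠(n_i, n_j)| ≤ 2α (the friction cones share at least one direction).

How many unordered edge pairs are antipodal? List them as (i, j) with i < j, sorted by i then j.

count = 5; pairs: (0,2), (0,3), (1,4), (1,5), (2,5)

α = atan 0.45 = 24.23°;  2α = 48.46°
n_0 = (-0.6981, +0.7160)
n_1 = (-0.8344, -0.5511)
n_2 = (+0.3022, -0.9532)
n_3 = (+0.8837, -0.4681)
n_4 = (+0.9652, +0.2614)
n_5 = (+0.3013, +0.9535)
  (0,1): δ = 100.84°  ·
  (0,2): δ = 26.69°  ✓
  (0,3): δ = 17.81°  ✓
  (0,4): δ = 60.88°  ·
  (0,5): δ = 118.19°  ·
  (1,2): δ = 105.85°  ·
  (1,3): δ = 61.35°  ·
  (1,4): δ = 18.29°  ✓
  (1,5): δ = 39.02°  ✓
  (2,3): δ = 135.50°  ·
  (2,4): δ = 92.44°  ·
  (2,5): δ = 35.13°  ✓
  (3,4): δ = 136.94°  ·
  (3,5): δ = 79.63°  ·
  (4,5): δ = 122.69°  ·
antipodal pairs: 5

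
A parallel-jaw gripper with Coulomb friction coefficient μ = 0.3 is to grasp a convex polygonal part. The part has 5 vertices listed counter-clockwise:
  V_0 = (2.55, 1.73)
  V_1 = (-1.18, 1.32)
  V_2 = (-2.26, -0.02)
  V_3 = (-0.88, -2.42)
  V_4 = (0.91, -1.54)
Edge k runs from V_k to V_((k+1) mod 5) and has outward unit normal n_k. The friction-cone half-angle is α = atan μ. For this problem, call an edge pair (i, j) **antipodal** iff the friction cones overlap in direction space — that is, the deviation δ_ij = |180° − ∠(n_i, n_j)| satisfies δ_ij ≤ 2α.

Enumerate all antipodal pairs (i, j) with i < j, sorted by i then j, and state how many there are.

count = 3; pairs: (0,3), (1,3), (1,4)

α = atan 0.3 = 16.70°;  2α = 33.40°
n_0 = (-0.1093, +0.9940)
n_1 = (-0.7786, +0.6275)
n_2 = (-0.8669, -0.4985)
n_3 = (+0.4412, -0.8974)
n_4 = (+0.8939, -0.4483)
  (0,1): δ = 135.14°  ·
  (0,2): δ = 66.37°  ·
  (0,3): δ = 19.91°  ✓
  (0,4): δ = 57.09°  ·
  (1,2): δ = 111.23°  ·
  (1,3): δ = 24.95°  ✓
  (1,4): δ = 12.23°  ✓
  (2,3): δ = 93.72°  ·
  (2,4): δ = 56.53°  ·
  (3,4): δ = 142.81°  ·
antipodal pairs: 3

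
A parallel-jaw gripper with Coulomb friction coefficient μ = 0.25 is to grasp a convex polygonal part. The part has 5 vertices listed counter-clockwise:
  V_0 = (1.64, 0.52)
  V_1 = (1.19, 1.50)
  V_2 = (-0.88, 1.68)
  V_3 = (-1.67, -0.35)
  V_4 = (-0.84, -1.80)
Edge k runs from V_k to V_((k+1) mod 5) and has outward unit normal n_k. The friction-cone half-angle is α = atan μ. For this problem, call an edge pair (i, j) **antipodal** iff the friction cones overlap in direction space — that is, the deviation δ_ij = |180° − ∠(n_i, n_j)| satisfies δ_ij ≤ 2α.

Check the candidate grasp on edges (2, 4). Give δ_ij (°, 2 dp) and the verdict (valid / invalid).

α = atan 0.25 = 14.04°;  2α = 28.07°
edge 2: e_2 = (-0.79, -2.03);  n_2 = (-0.9319, +0.3627)
edge 4: e_4 = (+2.48, +2.32);  n_4 = (+0.6832, -0.7303)
∠(n_2, n_4) = 154.35°
δ = |180° − 154.35°| = 25.65°
25.65° ≤ 2α = 28.07°  →  valid

δ = 25.65°, valid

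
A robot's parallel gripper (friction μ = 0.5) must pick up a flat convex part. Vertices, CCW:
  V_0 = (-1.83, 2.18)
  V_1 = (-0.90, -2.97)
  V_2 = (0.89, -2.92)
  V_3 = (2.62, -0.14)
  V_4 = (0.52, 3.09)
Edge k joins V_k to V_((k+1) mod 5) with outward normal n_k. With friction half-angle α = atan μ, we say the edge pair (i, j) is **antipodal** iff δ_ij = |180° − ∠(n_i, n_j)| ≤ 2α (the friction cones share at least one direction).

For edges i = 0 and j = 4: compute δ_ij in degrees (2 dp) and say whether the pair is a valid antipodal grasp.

α = atan 0.5 = 26.57°;  2α = 53.13°
edge 0: e_0 = (+0.93, -5.15);  n_0 = (-0.9841, -0.1777)
edge 4: e_4 = (-2.35, -0.91);  n_4 = (-0.3611, +0.9325)
∠(n_0, n_4) = 79.07°
δ = |180° − 79.07°| = 100.93°
100.93° > 2α = 53.13°  →  invalid

δ = 100.93°, invalid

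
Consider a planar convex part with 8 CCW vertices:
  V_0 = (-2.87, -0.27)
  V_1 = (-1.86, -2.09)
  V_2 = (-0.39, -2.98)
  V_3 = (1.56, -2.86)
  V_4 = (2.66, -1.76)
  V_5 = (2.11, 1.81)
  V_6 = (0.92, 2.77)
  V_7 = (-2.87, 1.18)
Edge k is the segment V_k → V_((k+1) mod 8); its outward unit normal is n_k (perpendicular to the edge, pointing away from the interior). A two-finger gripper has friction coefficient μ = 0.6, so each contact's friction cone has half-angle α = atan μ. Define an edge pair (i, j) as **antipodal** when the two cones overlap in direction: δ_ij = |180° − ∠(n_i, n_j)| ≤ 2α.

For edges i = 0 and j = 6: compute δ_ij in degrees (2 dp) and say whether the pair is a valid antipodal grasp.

δ = 83.73°, invalid

α = atan 0.6 = 30.96°;  2α = 61.93°
edge 0: e_0 = (+1.01, -1.82);  n_0 = (-0.8744, -0.4852)
edge 6: e_6 = (-3.79, -1.59);  n_6 = (-0.3869, +0.9221)
∠(n_0, n_6) = 96.27°
δ = |180° − 96.27°| = 83.73°
83.73° > 2α = 61.93°  →  invalid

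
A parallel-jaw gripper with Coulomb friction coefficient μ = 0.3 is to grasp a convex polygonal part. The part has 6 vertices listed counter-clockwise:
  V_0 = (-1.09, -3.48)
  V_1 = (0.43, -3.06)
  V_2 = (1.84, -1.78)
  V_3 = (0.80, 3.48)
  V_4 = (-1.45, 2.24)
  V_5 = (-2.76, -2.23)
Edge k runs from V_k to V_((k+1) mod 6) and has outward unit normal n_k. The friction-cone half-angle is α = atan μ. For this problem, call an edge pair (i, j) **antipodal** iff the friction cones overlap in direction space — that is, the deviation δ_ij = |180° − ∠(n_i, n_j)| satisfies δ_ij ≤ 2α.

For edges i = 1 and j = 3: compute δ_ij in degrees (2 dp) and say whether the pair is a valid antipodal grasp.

α = atan 0.3 = 16.70°;  2α = 33.40°
edge 1: e_1 = (+1.41, +1.28);  n_1 = (+0.6721, -0.7404)
edge 3: e_3 = (-2.25, -1.24);  n_3 = (-0.4827, +0.8758)
∠(n_1, n_3) = 166.63°
δ = |180° − 166.63°| = 13.37°
13.37° ≤ 2α = 33.40°  →  valid

δ = 13.37°, valid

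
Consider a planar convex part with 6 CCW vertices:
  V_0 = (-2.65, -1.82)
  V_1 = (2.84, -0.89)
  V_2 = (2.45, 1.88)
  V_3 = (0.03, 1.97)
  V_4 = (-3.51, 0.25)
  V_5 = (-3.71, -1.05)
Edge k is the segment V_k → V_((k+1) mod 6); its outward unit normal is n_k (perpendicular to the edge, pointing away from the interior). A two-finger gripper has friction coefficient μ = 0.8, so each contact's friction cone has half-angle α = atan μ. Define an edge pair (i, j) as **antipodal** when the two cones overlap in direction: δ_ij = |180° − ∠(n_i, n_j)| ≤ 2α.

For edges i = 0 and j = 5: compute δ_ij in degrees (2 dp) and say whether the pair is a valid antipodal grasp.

α = atan 0.8 = 38.66°;  2α = 77.32°
edge 0: e_0 = (+5.49, +0.93);  n_0 = (+0.1670, -0.9860)
edge 5: e_5 = (+1.06, -0.77);  n_5 = (-0.5877, -0.8091)
∠(n_0, n_5) = 45.61°
δ = |180° − 45.61°| = 134.39°
134.39° > 2α = 77.32°  →  invalid

δ = 134.39°, invalid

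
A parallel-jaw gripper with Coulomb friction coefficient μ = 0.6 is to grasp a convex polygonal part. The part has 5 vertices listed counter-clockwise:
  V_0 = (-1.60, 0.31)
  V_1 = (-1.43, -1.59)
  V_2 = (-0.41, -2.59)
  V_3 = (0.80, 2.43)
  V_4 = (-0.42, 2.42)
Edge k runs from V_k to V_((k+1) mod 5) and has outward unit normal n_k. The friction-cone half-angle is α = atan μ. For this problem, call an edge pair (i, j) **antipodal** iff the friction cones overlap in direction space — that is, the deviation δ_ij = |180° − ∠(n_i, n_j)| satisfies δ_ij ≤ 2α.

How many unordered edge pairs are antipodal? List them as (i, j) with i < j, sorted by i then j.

α = atan 0.6 = 30.96°;  2α = 61.93°
n_0 = (-0.9960, -0.0891)
n_1 = (-0.7001, -0.7141)
n_2 = (+0.9722, -0.2343)
n_3 = (-0.0082, +1.0000)
n_4 = (-0.8728, +0.4881)
  (0,1): δ = 139.55°  ·
  (0,2): δ = 18.66°  ✓
  (0,3): δ = 85.36°  ·
  (0,4): δ = 145.67°  ·
  (1,2): δ = 59.12°  ✓
  (1,3): δ = 44.90°  ✓
  (1,4): δ = 105.22°  ·
  (2,3): δ = 75.98°  ·
  (2,4): δ = 15.66°  ✓
  (3,4): δ = 119.69°  ·
antipodal pairs: 4

count = 4; pairs: (0,2), (1,2), (1,3), (2,4)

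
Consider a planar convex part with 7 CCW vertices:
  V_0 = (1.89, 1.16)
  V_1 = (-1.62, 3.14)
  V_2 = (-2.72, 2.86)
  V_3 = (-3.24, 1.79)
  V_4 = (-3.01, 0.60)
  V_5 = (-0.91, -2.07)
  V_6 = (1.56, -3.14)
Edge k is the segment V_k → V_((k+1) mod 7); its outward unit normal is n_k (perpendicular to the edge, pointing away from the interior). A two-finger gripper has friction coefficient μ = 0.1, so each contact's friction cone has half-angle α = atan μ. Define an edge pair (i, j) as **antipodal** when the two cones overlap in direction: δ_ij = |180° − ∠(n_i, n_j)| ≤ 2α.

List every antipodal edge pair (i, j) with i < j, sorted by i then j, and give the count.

count = 1; pairs: (0,5)

α = atan 0.1 = 5.71°;  2α = 11.42°
n_0 = (+0.4913, +0.8710)
n_1 = (-0.2467, +0.9691)
n_2 = (-0.8994, +0.4371)
n_3 = (-0.9818, -0.1898)
n_4 = (-0.7860, -0.6182)
n_5 = (-0.3975, -0.9176)
n_6 = (+0.9971, -0.0765)
  (0,1): δ = 136.29°  ·
  (0,2): δ = 86.49°  ·
  (0,3): δ = 49.63°  ·
  (0,4): δ = 22.39°  ·
  (0,5): δ = 6.01°  ✓
  (0,6): δ = 115.04°  ·
  (1,2): δ = 130.20°  ·
  (1,3): δ = 93.34°  ·
  (1,4): δ = 66.10°  ·
  (1,5): δ = 37.70°  ·
  (1,6): δ = 71.33°  ·
  (2,3): δ = 143.14°  ·
  (2,4): δ = 115.90°  ·
  (2,5): δ = 87.50°  ·
  (2,6): δ = 21.53°  ·
  (3,4): δ = 152.75°  ·
  (3,5): δ = 124.36°  ·
  (3,6): δ = 15.33°  ·
  (4,5): δ = 151.61°  ·
  (4,6): δ = 42.57°  ·
  (5,6): δ = 70.97°  ·
antipodal pairs: 1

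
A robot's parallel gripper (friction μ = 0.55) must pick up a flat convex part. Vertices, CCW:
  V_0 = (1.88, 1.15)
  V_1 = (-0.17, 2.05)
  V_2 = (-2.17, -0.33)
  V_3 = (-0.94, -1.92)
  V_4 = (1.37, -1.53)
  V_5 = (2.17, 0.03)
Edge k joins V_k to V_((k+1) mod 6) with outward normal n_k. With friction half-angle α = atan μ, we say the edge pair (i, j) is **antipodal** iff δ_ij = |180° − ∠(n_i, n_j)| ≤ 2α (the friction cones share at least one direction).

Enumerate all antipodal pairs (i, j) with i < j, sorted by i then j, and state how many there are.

count = 6; pairs: (0,2), (0,3), (1,3), (1,4), (1,5), (2,5)

α = atan 0.55 = 28.81°;  2α = 57.62°
n_0 = (+0.4020, +0.9156)
n_1 = (-0.7656, +0.6433)
n_2 = (-0.7910, -0.6119)
n_3 = (+0.1665, -0.9860)
n_4 = (+0.8898, -0.4563)
n_5 = (+0.9681, +0.2507)
  (0,1): δ = 106.34°  ·
  (0,2): δ = 28.57°  ✓
  (0,3): δ = 33.29°  ✓
  (0,4): δ = 86.55°  ·
  (0,5): δ = 128.22°  ·
  (1,2): δ = 102.23°  ·
  (1,3): δ = 40.38°  ✓
  (1,4): δ = 12.89°  ✓
  (1,5): δ = 54.56°  ✓
  (2,3): δ = 118.14°  ·
  (2,4): δ = 64.87°  ·
  (2,5): δ = 23.21°  ✓
  (3,4): δ = 126.73°  ·
  (3,5): δ = 85.07°  ·
  (4,5): δ = 138.33°  ·
antipodal pairs: 6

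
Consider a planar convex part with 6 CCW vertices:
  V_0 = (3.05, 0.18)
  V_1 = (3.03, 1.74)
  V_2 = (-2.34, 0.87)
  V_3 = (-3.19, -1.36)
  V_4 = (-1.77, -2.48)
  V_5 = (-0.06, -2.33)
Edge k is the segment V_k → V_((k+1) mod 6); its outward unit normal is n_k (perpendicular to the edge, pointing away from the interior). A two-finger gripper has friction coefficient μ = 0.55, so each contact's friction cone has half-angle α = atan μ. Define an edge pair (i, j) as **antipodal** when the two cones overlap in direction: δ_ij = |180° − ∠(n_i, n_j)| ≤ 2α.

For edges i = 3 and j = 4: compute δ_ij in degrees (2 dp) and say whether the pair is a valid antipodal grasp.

δ = 136.72°, invalid

α = atan 0.55 = 28.81°;  2α = 57.62°
edge 3: e_3 = (+1.42, -1.12);  n_3 = (-0.6193, -0.7852)
edge 4: e_4 = (+1.71, +0.15);  n_4 = (+0.0874, -0.9962)
∠(n_3, n_4) = 43.28°
δ = |180° − 43.28°| = 136.72°
136.72° > 2α = 57.62°  →  invalid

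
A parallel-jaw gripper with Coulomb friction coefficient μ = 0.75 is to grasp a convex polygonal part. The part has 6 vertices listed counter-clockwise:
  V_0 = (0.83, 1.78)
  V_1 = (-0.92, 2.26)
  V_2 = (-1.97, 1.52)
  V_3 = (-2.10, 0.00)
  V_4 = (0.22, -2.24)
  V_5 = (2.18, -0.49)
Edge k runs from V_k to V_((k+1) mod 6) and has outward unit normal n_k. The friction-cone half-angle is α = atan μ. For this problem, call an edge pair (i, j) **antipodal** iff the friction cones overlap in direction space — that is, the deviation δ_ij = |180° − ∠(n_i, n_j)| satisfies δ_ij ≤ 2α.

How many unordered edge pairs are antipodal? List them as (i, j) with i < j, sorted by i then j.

α = atan 0.75 = 36.87°;  2α = 73.74°
n_0 = (+0.2645, +0.9644)
n_1 = (-0.5761, +0.8174)
n_2 = (-0.9964, +0.0852)
n_3 = (-0.6946, -0.7194)
n_4 = (+0.6660, -0.7459)
n_5 = (+0.8595, +0.5112)
  (0,1): δ = 129.49°  ·
  (0,2): δ = 79.55°  ·
  (0,3): δ = 28.66°  ✓
  (0,4): δ = 57.10°  ✓
  (0,5): δ = 136.08°  ·
  (1,2): δ = 130.06°  ·
  (1,3): δ = 79.17°  ·
  (1,4): δ = 6.59°  ✓
  (1,5): δ = 85.57°  ·
  (2,3): δ = 129.11°  ·
  (2,4): δ = 43.35°  ✓
  (2,5): δ = 35.63°  ✓
  (3,4): δ = 94.24°  ·
  (3,5): δ = 15.26°  ✓
  (4,5): δ = 101.02°  ·
antipodal pairs: 6

count = 6; pairs: (0,3), (0,4), (1,4), (2,4), (2,5), (3,5)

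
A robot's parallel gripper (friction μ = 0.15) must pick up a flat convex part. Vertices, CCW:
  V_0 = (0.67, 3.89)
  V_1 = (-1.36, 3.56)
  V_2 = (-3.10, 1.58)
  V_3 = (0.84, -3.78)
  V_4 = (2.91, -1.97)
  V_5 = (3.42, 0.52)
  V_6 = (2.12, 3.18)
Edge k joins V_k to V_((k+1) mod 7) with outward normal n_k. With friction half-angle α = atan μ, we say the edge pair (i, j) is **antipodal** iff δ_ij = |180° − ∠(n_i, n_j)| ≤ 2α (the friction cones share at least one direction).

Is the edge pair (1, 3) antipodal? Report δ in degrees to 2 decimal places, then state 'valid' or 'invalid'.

δ = 7.53°, valid

α = atan 0.15 = 8.53°;  2α = 17.06°
edge 1: e_1 = (-1.74, -1.98);  n_1 = (-0.7512, +0.6601)
edge 3: e_3 = (+2.07, +1.81);  n_3 = (+0.6582, -0.7528)
∠(n_1, n_3) = 172.47°
δ = |180° − 172.47°| = 7.53°
7.53° ≤ 2α = 17.06°  →  valid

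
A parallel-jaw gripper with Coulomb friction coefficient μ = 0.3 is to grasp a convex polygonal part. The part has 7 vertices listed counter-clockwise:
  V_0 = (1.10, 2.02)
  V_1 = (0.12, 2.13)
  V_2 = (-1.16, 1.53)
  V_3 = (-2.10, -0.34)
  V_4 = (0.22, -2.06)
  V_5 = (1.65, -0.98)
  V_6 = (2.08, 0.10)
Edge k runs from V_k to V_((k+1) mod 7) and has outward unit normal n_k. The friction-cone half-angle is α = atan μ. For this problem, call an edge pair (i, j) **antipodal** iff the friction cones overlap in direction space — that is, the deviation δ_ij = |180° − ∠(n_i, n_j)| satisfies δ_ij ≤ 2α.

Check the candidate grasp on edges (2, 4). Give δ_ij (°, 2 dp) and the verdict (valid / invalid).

δ = 26.25°, valid

α = atan 0.3 = 16.70°;  2α = 33.40°
edge 2: e_2 = (-0.94, -1.87);  n_2 = (-0.8935, +0.4491)
edge 4: e_4 = (+1.43, +1.08);  n_4 = (+0.6027, -0.7980)
∠(n_2, n_4) = 153.75°
δ = |180° − 153.75°| = 26.25°
26.25° ≤ 2α = 33.40°  →  valid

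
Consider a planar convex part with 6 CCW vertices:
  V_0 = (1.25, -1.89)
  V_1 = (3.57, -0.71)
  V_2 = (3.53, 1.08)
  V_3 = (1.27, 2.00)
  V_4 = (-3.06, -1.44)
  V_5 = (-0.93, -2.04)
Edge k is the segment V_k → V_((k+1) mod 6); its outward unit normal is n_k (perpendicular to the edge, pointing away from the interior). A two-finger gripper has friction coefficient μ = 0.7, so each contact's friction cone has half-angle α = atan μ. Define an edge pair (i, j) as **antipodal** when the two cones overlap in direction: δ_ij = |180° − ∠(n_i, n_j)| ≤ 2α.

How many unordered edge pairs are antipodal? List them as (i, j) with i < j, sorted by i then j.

α = atan 0.7 = 34.99°;  2α = 69.98°
n_0 = (+0.4534, -0.8913)
n_1 = (+0.9998, +0.0223)
n_2 = (+0.3770, +0.9262)
n_3 = (-0.6220, +0.7830)
n_4 = (-0.2711, -0.9625)
n_5 = (+0.0686, -0.9976)
  (0,1): δ = 115.68°  ·
  (0,2): δ = 49.11°  ✓
  (0,3): δ = 11.51°  ✓
  (0,4): δ = 137.31°  ·
  (0,5): δ = 156.98°  ·
  (1,2): δ = 113.43°  ·
  (1,3): δ = 52.81°  ✓
  (1,4): δ = 72.99°  ·
  (1,5): δ = 92.66°  ·
  (2,3): δ = 119.38°  ·
  (2,4): δ = 6.42°  ✓
  (2,5): δ = 26.09°  ✓
  (3,4): δ = 54.20°  ✓
  (3,5): δ = 34.53°  ✓
  (4,5): δ = 160.33°  ·
antipodal pairs: 7

count = 7; pairs: (0,2), (0,3), (1,3), (2,4), (2,5), (3,4), (3,5)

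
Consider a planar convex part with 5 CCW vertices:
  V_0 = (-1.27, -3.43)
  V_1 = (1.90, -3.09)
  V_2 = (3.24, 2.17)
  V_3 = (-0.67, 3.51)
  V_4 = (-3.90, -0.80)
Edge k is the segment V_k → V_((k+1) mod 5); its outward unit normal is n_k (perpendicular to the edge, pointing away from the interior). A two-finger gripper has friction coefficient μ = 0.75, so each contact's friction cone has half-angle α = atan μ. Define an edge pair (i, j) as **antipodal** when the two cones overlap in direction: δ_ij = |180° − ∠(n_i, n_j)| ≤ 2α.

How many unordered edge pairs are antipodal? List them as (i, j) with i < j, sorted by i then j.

α = atan 0.75 = 36.87°;  2α = 73.74°
n_0 = (+0.1066, -0.9943)
n_1 = (+0.9690, -0.2469)
n_2 = (+0.3242, +0.9460)
n_3 = (-0.8002, +0.5997)
n_4 = (-0.7071, -0.7071)
  (0,1): δ = 110.41°  ·
  (0,2): δ = 25.04°  ✓
  (0,3): δ = 47.03°  ✓
  (0,4): δ = 128.88°  ·
  (1,2): δ = 94.62°  ·
  (1,3): δ = 22.56°  ✓
  (1,4): δ = 59.29°  ✓
  (2,3): δ = 107.93°  ·
  (2,4): δ = 26.08°  ✓
  (3,4): δ = 98.15°  ·
antipodal pairs: 5

count = 5; pairs: (0,2), (0,3), (1,3), (1,4), (2,4)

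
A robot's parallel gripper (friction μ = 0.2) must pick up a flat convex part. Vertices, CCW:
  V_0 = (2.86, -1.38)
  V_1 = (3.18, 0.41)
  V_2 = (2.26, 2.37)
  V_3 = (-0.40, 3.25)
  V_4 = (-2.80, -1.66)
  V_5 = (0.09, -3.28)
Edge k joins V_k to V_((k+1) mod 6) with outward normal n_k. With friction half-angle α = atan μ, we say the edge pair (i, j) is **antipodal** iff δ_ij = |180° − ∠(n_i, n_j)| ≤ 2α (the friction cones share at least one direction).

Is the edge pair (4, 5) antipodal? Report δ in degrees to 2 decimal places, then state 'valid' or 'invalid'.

δ = 116.28°, invalid

α = atan 0.2 = 11.31°;  2α = 22.62°
edge 4: e_4 = (+2.89, -1.62);  n_4 = (-0.4890, -0.8723)
edge 5: e_5 = (+2.77, +1.90);  n_5 = (+0.5656, -0.8246)
∠(n_4, n_5) = 63.72°
δ = |180° − 63.72°| = 116.28°
116.28° > 2α = 22.62°  →  invalid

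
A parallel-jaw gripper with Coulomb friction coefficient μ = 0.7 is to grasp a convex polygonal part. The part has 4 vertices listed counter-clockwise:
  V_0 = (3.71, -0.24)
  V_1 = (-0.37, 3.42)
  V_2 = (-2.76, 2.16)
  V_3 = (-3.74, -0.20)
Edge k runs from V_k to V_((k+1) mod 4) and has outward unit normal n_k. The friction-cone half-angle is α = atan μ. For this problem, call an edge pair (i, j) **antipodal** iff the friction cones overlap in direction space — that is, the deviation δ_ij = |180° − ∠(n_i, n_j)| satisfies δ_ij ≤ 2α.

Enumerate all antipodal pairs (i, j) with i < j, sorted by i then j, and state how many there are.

count = 3; pairs: (0,3), (1,3), (2,3)

α = atan 0.7 = 34.99°;  2α = 69.98°
n_0 = (+0.6678, +0.7444)
n_1 = (-0.4664, +0.8846)
n_2 = (-0.9235, +0.3835)
n_3 = (-0.0054, -1.0000)
  (0,1): δ = 110.31°  ·
  (0,2): δ = 70.66°  ·
  (0,3): δ = 41.59°  ✓
  (1,2): δ = 140.35°  ·
  (1,3): δ = 28.11°  ✓
  (2,3): δ = 67.76°  ✓
antipodal pairs: 3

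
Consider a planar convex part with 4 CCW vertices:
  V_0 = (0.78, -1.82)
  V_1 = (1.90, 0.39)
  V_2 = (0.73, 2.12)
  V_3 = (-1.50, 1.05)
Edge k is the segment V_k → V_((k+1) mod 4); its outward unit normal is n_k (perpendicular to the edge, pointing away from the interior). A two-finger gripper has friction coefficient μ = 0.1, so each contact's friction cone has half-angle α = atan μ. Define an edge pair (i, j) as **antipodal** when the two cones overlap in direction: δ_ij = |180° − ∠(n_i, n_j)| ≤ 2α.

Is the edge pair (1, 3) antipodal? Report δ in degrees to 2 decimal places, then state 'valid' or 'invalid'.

α = atan 0.1 = 5.71°;  2α = 11.42°
edge 1: e_1 = (-1.17, +1.73);  n_1 = (+0.8283, +0.5602)
edge 3: e_3 = (+2.28, -2.87);  n_3 = (-0.7830, -0.6220)
∠(n_1, n_3) = 175.61°
δ = |180° − 175.61°| = 4.39°
4.39° ≤ 2α = 11.42°  →  valid

δ = 4.39°, valid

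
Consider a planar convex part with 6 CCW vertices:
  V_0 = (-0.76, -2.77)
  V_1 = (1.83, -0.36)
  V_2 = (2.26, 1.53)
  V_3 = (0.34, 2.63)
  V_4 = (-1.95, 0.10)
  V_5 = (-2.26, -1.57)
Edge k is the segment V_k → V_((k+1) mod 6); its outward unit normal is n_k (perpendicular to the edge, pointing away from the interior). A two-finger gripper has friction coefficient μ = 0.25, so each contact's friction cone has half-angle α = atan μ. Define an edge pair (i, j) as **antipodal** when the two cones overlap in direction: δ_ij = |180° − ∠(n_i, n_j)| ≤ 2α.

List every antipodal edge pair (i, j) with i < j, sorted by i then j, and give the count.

α = atan 0.25 = 14.04°;  2α = 28.07°
n_0 = (+0.6812, -0.7321)
n_1 = (+0.9751, -0.2218)
n_2 = (+0.4971, +0.8677)
n_3 = (-0.7414, +0.6711)
n_4 = (-0.9832, +0.1825)
n_5 = (-0.6247, -0.7809)
  (0,1): δ = 145.76°  ·
  (0,2): δ = 72.75°  ·
  (0,3): δ = 4.91°  ✓
  (0,4): δ = 36.55°  ·
  (0,5): δ = 98.40°  ·
  (1,2): δ = 106.99°  ·
  (1,3): δ = 29.33°  ·
  (1,4): δ = 2.30°  ✓
  (1,5): δ = 64.16°  ·
  (2,3): δ = 102.34°  ·
  (2,4): δ = 70.71°  ·
  (2,5): δ = 8.85°  ✓
  (3,4): δ = 148.37°  ·
  (3,5): δ = 86.51°  ·
  (4,5): δ = 118.14°  ·
antipodal pairs: 3

count = 3; pairs: (0,3), (1,4), (2,5)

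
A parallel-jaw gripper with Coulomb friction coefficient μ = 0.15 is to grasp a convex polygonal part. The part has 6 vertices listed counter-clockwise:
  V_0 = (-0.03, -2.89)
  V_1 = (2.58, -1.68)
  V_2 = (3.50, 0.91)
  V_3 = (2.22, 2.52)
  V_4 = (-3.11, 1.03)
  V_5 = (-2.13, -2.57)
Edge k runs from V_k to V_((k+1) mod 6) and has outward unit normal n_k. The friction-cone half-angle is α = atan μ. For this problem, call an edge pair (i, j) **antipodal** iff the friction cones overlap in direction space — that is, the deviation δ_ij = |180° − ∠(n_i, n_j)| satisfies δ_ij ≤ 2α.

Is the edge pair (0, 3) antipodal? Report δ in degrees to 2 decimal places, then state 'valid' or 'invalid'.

δ = 9.25°, valid

α = atan 0.15 = 8.53°;  2α = 17.06°
edge 0: e_0 = (+2.61, +1.21);  n_0 = (+0.4206, -0.9072)
edge 3: e_3 = (-5.33, -1.49);  n_3 = (-0.2692, +0.9631)
∠(n_0, n_3) = 170.75°
δ = |180° − 170.75°| = 9.25°
9.25° ≤ 2α = 17.06°  →  valid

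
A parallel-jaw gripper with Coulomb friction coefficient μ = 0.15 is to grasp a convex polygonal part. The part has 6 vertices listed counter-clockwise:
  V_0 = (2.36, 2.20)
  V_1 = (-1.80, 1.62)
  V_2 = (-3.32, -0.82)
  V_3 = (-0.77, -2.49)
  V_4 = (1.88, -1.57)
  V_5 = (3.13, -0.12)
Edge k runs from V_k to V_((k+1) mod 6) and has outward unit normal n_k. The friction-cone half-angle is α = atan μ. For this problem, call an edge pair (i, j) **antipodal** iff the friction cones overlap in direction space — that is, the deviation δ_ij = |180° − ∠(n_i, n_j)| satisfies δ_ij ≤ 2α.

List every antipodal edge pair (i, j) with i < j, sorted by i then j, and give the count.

count = 2; pairs: (0,3), (1,4)

α = atan 0.15 = 8.53°;  2α = 17.06°
n_0 = (-0.1381, +0.9904)
n_1 = (-0.8488, +0.5287)
n_2 = (-0.5479, -0.8366)
n_3 = (+0.3280, -0.9447)
n_4 = (+0.7574, -0.6529)
n_5 = (+0.9491, +0.3150)
  (0,1): δ = 129.86°  ·
  (0,2): δ = 41.16°  ·
  (0,3): δ = 11.21°  ✓
  (0,4): δ = 41.30°  ·
  (0,5): δ = 100.42°  ·
  (1,2): δ = 91.30°  ·
  (1,3): δ = 38.93°  ·
  (1,4): δ = 8.84°  ✓
  (1,5): δ = 50.28°  ·
  (2,3): δ = 127.63°  ·
  (2,4): δ = 97.54°  ·
  (2,5): δ = 38.42°  ·
  (3,4): δ = 149.91°  ·
  (3,5): δ = 90.78°  ·
  (4,5): δ = 120.88°  ·
antipodal pairs: 2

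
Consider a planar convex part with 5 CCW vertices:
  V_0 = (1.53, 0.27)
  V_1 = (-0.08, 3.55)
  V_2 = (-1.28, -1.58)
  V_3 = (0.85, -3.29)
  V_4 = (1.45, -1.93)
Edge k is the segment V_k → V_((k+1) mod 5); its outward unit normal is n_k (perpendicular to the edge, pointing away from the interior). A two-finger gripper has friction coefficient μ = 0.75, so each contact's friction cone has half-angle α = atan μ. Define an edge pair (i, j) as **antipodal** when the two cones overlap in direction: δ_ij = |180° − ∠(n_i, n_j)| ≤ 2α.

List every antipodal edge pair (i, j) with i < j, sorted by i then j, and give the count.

α = atan 0.75 = 36.87°;  2α = 73.74°
n_0 = (+0.8977, +0.4406)
n_1 = (-0.9737, +0.2278)
n_2 = (-0.6260, -0.7798)
n_3 = (+0.9149, -0.4036)
n_4 = (+0.9993, -0.0363)
  (0,1): δ = 39.31°  ✓
  (0,2): δ = 25.10°  ✓
  (0,3): δ = 130.05°  ·
  (0,4): δ = 151.77°  ·
  (1,2): δ = 115.59°  ·
  (1,3): δ = 10.64°  ✓
  (1,4): δ = 11.08°  ✓
  (2,3): δ = 75.05°  ·
  (2,4): δ = 53.32°  ✓
  (3,4): δ = 158.28°  ·
antipodal pairs: 5

count = 5; pairs: (0,1), (0,2), (1,3), (1,4), (2,4)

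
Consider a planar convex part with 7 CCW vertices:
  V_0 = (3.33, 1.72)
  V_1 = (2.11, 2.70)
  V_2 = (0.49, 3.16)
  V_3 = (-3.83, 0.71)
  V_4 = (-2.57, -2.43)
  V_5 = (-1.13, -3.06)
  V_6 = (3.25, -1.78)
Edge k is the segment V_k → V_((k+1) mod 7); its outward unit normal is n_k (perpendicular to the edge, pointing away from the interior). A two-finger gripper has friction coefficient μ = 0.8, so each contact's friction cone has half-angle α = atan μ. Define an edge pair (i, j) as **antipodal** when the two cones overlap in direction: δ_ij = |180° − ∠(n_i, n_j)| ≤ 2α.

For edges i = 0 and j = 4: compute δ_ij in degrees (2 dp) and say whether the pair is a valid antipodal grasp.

α = atan 0.8 = 38.66°;  2α = 77.32°
edge 0: e_0 = (-1.22, +0.98);  n_0 = (+0.6263, +0.7796)
edge 4: e_4 = (+1.44, -0.63);  n_4 = (-0.4008, -0.9162)
∠(n_0, n_4) = 164.86°
δ = |180° − 164.86°| = 15.14°
15.14° ≤ 2α = 77.32°  →  valid

δ = 15.14°, valid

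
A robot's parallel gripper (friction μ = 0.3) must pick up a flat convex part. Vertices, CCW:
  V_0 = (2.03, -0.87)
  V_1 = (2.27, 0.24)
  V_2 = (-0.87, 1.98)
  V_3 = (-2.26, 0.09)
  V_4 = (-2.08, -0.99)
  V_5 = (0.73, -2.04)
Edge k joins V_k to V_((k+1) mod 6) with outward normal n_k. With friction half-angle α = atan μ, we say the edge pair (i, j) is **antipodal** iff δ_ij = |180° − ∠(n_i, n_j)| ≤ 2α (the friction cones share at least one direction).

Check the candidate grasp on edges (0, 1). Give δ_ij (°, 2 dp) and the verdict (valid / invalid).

δ = 106.79°, invalid

α = atan 0.3 = 16.70°;  2α = 33.40°
edge 0: e_0 = (+0.24, +1.11);  n_0 = (+0.9774, -0.2113)
edge 1: e_1 = (-3.14, +1.74);  n_1 = (+0.4847, +0.8747)
∠(n_0, n_1) = 73.21°
δ = |180° − 73.21°| = 106.79°
106.79° > 2α = 33.40°  →  invalid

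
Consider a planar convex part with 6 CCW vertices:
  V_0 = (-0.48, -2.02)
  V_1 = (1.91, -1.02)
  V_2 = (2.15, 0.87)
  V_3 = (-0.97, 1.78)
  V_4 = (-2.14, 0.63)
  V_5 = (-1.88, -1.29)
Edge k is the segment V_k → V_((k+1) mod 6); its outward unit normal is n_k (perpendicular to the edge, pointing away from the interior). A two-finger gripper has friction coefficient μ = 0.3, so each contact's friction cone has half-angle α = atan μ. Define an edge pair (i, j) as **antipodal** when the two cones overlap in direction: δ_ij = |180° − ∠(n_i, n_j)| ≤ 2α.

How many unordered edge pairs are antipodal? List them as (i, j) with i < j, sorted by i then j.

count = 3; pairs: (0,3), (1,4), (2,5)

α = atan 0.3 = 16.70°;  2α = 33.40°
n_0 = (+0.3860, -0.9225)
n_1 = (+0.9920, -0.1260)
n_2 = (+0.2800, +0.9600)
n_3 = (-0.7010, +0.7132)
n_4 = (-0.9910, -0.1342)
n_5 = (-0.4623, -0.8867)
  (0,1): δ = 119.94°  ·
  (0,2): δ = 38.97°  ·
  (0,3): δ = 21.80°  ✓
  (0,4): δ = 75.01°  ·
  (0,5): δ = 129.76°  ·
  (1,2): δ = 99.02°  ·
  (1,3): δ = 38.26°  ·
  (1,4): δ = 14.95°  ✓
  (1,5): δ = 69.70°  ·
  (2,3): δ = 119.23°  ·
  (2,4): δ = 66.03°  ·
  (2,5): δ = 11.28°  ✓
  (3,4): δ = 126.79°  ·
  (3,5): δ = 72.04°  ·
  (4,5): δ = 125.25°  ·
antipodal pairs: 3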